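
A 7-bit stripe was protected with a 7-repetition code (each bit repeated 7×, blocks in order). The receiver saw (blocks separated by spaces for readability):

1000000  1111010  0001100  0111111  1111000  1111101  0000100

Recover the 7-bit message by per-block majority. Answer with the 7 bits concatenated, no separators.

0101110

Block 1 (1000000): 1 one → 0
Block 2 (1111010): 5 ones → 1
Block 3 (0001100): 2 ones → 0
Block 4 (0111111): 6 ones → 1
Block 5 (1111000): 4 ones → 1
Block 6 (1111101): 6 ones → 1
Block 7 (0000100): 1 one → 0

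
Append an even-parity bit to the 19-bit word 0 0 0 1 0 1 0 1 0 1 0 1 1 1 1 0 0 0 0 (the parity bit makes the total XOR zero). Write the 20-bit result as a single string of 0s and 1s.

XOR of the 19 data bits: 0⊕0⊕0⊕1⊕0⊕1⊕0⊕1⊕0⊕1⊕0⊕1⊕1⊕1⊕1⊕0⊕0⊕0⊕0 = 0
Parity bit = 0 (so all 20 bits XOR to 0).

00010101010111100000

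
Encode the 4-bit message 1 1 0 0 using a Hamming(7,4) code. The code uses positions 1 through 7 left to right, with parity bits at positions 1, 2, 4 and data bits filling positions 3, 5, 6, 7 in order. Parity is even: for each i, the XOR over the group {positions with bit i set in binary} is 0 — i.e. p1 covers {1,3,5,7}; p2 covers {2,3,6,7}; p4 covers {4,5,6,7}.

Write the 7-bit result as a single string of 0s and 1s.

0111100

Place data at non-parity positions: p1 p2 1 p4 1 0 0
p1 (pos 1,3,5,7): XOR of data positions = 1⊕1⊕0 = 0
p2 (pos 2,3,6,7): XOR of data positions = 1⊕0⊕0 = 1
p4 (pos 4,5,6,7): XOR of data positions = 1⊕0⊕0 = 1
Codeword: 0111100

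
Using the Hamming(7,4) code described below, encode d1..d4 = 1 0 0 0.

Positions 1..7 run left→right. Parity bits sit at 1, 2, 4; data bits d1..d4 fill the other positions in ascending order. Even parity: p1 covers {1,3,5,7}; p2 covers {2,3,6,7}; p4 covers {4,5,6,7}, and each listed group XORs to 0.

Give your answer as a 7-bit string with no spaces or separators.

1110000

Place data at non-parity positions: p1 p2 1 p4 0 0 0
p1 (pos 1,3,5,7): XOR of data positions = 1⊕0⊕0 = 1
p2 (pos 2,3,6,7): XOR of data positions = 1⊕0⊕0 = 1
p4 (pos 4,5,6,7): XOR of data positions = 0⊕0⊕0 = 0
Codeword: 1110000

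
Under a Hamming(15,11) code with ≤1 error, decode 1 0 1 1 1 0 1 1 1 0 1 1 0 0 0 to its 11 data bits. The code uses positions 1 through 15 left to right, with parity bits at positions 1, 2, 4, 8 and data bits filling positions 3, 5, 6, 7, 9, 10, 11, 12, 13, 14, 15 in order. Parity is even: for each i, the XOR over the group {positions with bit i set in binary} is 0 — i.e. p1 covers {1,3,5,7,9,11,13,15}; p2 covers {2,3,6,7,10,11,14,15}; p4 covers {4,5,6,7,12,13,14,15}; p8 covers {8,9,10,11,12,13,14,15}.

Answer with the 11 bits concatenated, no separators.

11011011000

s1 (pos 1,3,5,7,9,11,13,15): 1⊕1⊕1⊕1⊕1⊕1⊕0⊕0 = 0
s2 (pos 2,3,6,7,10,11,14,15): 0⊕1⊕0⊕1⊕0⊕1⊕0⊕0 = 1
s4 (pos 4,5,6,7,12,13,14,15): 1⊕1⊕0⊕1⊕1⊕0⊕0⊕0 = 0
s8 (pos 8,9,10,11,12,13,14,15): 1⊕1⊕0⊕1⊕1⊕0⊕0⊕0 = 0
Syndrome s8…s1 = 0010 → error at position 2.
Flip position 2: 101110111011000 → 111110111011000
Read data bits from positions 3,5,6,7,9,10,11,12,13,14,15: 11011011000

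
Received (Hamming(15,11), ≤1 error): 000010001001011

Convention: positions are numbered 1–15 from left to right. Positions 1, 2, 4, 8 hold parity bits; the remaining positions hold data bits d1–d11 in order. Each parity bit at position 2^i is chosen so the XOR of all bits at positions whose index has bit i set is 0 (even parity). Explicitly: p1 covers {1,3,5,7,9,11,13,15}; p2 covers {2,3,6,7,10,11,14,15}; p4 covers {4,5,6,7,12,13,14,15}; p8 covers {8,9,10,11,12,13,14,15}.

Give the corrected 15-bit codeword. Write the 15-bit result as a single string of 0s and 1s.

100010001001011

s1 (pos 1,3,5,7,9,11,13,15): 0⊕0⊕1⊕0⊕1⊕0⊕0⊕1 = 1
s2 (pos 2,3,6,7,10,11,14,15): 0⊕0⊕0⊕0⊕0⊕0⊕1⊕1 = 0
s4 (pos 4,5,6,7,12,13,14,15): 0⊕1⊕0⊕0⊕1⊕0⊕1⊕1 = 0
s8 (pos 8,9,10,11,12,13,14,15): 0⊕1⊕0⊕0⊕1⊕0⊕1⊕1 = 0
Syndrome s8…s1 = 0001 → error at position 1.
Flip position 1: 000010001001011 → 100010001001011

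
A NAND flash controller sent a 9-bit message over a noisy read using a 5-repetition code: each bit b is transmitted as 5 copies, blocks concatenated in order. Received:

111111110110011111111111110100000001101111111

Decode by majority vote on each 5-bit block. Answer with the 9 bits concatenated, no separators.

111110011

Block 1 (11111): 5 ones → 1
Block 2 (11101): 4 ones → 1
Block 3 (10011): 3 ones → 1
Block 4 (11111): 5 ones → 1
Block 5 (11111): 5 ones → 1
Block 6 (10100): 2 ones → 0
Block 7 (00000): 0 ones → 0
Block 8 (11011): 4 ones → 1
Block 9 (11111): 5 ones → 1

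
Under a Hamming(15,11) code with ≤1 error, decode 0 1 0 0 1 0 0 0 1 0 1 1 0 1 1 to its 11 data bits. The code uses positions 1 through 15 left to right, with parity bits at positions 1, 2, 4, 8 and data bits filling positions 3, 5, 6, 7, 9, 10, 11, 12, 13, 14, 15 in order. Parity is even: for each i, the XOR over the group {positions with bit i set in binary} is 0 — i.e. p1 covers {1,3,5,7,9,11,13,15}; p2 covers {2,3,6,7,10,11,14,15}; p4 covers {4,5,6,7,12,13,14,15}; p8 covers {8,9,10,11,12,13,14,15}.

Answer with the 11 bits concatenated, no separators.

s1 (pos 1,3,5,7,9,11,13,15): 0⊕0⊕1⊕0⊕1⊕1⊕0⊕1 = 0
s2 (pos 2,3,6,7,10,11,14,15): 1⊕0⊕0⊕0⊕0⊕1⊕1⊕1 = 0
s4 (pos 4,5,6,7,12,13,14,15): 0⊕1⊕0⊕0⊕1⊕0⊕1⊕1 = 0
s8 (pos 8,9,10,11,12,13,14,15): 0⊕1⊕0⊕1⊕1⊕0⊕1⊕1 = 1
Syndrome s8…s1 = 1000 → error at position 8.
Flip position 8: 010010001011011 → 010010011011011
Read data bits from positions 3,5,6,7,9,10,11,12,13,14,15: 01001011011

01001011011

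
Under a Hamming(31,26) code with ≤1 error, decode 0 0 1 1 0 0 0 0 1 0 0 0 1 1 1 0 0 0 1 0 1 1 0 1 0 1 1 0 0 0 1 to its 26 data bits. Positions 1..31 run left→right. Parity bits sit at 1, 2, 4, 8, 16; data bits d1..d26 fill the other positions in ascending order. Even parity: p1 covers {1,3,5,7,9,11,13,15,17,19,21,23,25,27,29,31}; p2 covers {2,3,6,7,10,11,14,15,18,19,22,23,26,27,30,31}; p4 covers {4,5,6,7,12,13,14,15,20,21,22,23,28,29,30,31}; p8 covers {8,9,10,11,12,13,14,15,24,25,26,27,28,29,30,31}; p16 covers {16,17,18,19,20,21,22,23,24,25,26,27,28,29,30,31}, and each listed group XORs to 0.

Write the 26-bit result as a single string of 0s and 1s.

10001000111001111010110001

s1 (pos 1,3,5,7,9,11,13,15,17,19,21,23,25,27,29,31): 0⊕1⊕0⊕0⊕1⊕0⊕1⊕1⊕0⊕1⊕1⊕0⊕0⊕1⊕0⊕1 = 0
s2 (pos 2,3,6,7,10,11,14,15,18,19,22,23,26,27,30,31): 0⊕1⊕0⊕0⊕0⊕0⊕1⊕1⊕0⊕1⊕1⊕0⊕1⊕1⊕0⊕1 = 0
s4 (pos 4,5,6,7,12,13,14,15,20,21,22,23,28,29,30,31): 1⊕0⊕0⊕0⊕0⊕1⊕1⊕1⊕0⊕1⊕1⊕0⊕0⊕0⊕0⊕1 = 1
s8 (pos 8,9,10,11,12,13,14,15,24,25,26,27,28,29,30,31): 0⊕1⊕0⊕0⊕0⊕1⊕1⊕1⊕1⊕0⊕1⊕1⊕0⊕0⊕0⊕1 = 0
s16 (pos 16,17,18,19,20,21,22,23,24,25,26,27,28,29,30,31): 0⊕0⊕0⊕1⊕0⊕1⊕1⊕0⊕1⊕0⊕1⊕1⊕0⊕0⊕0⊕1 = 1
Syndrome s16…s1 = 10100 → error at position 20.
Flip position 20: 0011000010001110001011010110001 → 0011000010001110001111010110001
Read data bits from positions 3,5,6,7,9,10,11,12,13,14,15,17,18,19,20,21,22,23,24,25,26,27,28,29,30,31: 10001000111001111010110001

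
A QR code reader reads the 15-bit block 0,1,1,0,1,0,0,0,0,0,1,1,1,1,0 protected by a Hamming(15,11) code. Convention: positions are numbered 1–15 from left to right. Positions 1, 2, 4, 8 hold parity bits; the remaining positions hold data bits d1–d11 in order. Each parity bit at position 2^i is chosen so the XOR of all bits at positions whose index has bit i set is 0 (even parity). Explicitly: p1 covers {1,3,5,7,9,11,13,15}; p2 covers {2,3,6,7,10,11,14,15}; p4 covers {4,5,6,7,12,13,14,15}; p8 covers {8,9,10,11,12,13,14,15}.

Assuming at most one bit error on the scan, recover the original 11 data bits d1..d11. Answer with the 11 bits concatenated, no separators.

s1 (pos 1,3,5,7,9,11,13,15): 0⊕1⊕1⊕0⊕0⊕1⊕1⊕0 = 0
s2 (pos 2,3,6,7,10,11,14,15): 1⊕1⊕0⊕0⊕0⊕1⊕1⊕0 = 0
s4 (pos 4,5,6,7,12,13,14,15): 0⊕1⊕0⊕0⊕1⊕1⊕1⊕0 = 0
s8 (pos 8,9,10,11,12,13,14,15): 0⊕0⊕0⊕1⊕1⊕1⊕1⊕0 = 0
Syndrome s8…s1 = 0000 → no error.
Read data bits from positions 3,5,6,7,9,10,11,12,13,14,15: 11000011110

11000011110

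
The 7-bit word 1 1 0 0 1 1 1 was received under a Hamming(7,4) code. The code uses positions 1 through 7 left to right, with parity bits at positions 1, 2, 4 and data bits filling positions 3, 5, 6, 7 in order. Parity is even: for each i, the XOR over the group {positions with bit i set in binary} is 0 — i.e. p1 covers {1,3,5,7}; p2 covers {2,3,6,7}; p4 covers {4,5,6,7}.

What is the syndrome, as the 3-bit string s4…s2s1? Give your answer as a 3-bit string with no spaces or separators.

s1 (pos 1,3,5,7): 1⊕0⊕1⊕1 = 1
s2 (pos 2,3,6,7): 1⊕0⊕1⊕1 = 1
s4 (pos 4,5,6,7): 0⊕1⊕1⊕1 = 1
Syndrome s4…s1 = 111 → error at position 7.

111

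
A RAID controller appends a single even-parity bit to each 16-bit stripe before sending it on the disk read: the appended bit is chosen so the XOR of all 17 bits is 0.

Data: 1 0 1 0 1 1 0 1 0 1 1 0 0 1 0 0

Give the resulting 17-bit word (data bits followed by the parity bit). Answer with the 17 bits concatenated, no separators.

XOR of the 16 data bits: 1⊕0⊕1⊕0⊕1⊕1⊕0⊕1⊕0⊕1⊕1⊕0⊕0⊕1⊕0⊕0 = 0
Parity bit = 0 (so all 17 bits XOR to 0).

10101101011001000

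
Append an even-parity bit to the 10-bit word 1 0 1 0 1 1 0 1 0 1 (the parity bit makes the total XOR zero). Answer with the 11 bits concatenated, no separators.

10101101010

XOR of the 10 data bits: 1⊕0⊕1⊕0⊕1⊕1⊕0⊕1⊕0⊕1 = 0
Parity bit = 0 (so all 11 bits XOR to 0).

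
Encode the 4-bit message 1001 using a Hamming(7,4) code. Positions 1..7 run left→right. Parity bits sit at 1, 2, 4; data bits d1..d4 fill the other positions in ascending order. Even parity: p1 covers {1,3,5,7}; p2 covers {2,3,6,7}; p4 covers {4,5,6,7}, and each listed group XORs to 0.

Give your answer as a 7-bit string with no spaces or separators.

0011001

Place data at non-parity positions: p1 p2 1 p4 0 0 1
p1 (pos 1,3,5,7): XOR of data positions = 1⊕0⊕1 = 0
p2 (pos 2,3,6,7): XOR of data positions = 1⊕0⊕1 = 0
p4 (pos 4,5,6,7): XOR of data positions = 0⊕0⊕1 = 1
Codeword: 0011001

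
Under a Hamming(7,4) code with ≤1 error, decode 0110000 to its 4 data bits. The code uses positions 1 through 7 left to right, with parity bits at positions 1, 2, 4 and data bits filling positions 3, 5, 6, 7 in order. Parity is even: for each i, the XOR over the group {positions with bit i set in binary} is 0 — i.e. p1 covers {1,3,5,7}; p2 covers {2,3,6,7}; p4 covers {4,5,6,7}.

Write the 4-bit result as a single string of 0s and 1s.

1000

s1 (pos 1,3,5,7): 0⊕1⊕0⊕0 = 1
s2 (pos 2,3,6,7): 1⊕1⊕0⊕0 = 0
s4 (pos 4,5,6,7): 0⊕0⊕0⊕0 = 0
Syndrome s4…s1 = 001 → error at position 1.
Flip position 1: 0110000 → 1110000
Read data bits from positions 3,5,6,7: 1000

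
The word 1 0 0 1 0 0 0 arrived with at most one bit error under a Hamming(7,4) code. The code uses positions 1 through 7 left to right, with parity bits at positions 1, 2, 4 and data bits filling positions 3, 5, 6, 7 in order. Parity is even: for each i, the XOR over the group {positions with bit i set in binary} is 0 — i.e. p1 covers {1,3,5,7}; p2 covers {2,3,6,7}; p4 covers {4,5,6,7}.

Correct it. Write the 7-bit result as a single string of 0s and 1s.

s1 (pos 1,3,5,7): 1⊕0⊕0⊕0 = 1
s2 (pos 2,3,6,7): 0⊕0⊕0⊕0 = 0
s4 (pos 4,5,6,7): 1⊕0⊕0⊕0 = 1
Syndrome s4…s1 = 101 → error at position 5.
Flip position 5: 1001000 → 1001100

1001100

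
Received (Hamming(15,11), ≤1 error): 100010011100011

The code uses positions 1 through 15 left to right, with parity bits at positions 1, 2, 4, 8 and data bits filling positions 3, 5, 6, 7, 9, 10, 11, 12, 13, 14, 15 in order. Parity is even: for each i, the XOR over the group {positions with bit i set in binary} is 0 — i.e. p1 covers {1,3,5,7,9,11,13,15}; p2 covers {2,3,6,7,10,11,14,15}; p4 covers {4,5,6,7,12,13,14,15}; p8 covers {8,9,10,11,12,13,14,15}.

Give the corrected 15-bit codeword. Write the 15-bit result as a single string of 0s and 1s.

100010011100001

s1 (pos 1,3,5,7,9,11,13,15): 1⊕0⊕1⊕0⊕1⊕0⊕0⊕1 = 0
s2 (pos 2,3,6,7,10,11,14,15): 0⊕0⊕0⊕0⊕1⊕0⊕1⊕1 = 1
s4 (pos 4,5,6,7,12,13,14,15): 0⊕1⊕0⊕0⊕0⊕0⊕1⊕1 = 1
s8 (pos 8,9,10,11,12,13,14,15): 1⊕1⊕1⊕0⊕0⊕0⊕1⊕1 = 1
Syndrome s8…s1 = 1110 → error at position 14.
Flip position 14: 100010011100011 → 100010011100001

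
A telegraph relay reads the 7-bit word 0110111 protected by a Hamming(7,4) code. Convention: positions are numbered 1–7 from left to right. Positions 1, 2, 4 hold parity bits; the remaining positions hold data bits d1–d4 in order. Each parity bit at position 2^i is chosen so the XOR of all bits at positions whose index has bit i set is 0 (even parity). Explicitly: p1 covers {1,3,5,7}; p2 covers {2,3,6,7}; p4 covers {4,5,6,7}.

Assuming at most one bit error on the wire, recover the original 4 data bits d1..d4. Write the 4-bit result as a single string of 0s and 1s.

s1 (pos 1,3,5,7): 0⊕1⊕1⊕1 = 1
s2 (pos 2,3,6,7): 1⊕1⊕1⊕1 = 0
s4 (pos 4,5,6,7): 0⊕1⊕1⊕1 = 1
Syndrome s4…s1 = 101 → error at position 5.
Flip position 5: 0110111 → 0110011
Read data bits from positions 3,5,6,7: 1011

1011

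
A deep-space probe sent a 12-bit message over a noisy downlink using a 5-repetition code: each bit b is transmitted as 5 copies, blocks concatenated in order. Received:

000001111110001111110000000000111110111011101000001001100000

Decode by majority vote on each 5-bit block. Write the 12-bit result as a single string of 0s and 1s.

Block 1 (00000): 0 ones → 0
Block 2 (11111): 5 ones → 1
Block 3 (10001): 2 ones → 0
Block 4 (11111): 5 ones → 1
Block 5 (00000): 0 ones → 0
Block 6 (00000): 0 ones → 0
Block 7 (11111): 5 ones → 1
Block 8 (01110): 3 ones → 1
Block 9 (11101): 4 ones → 1
Block 10 (00000): 0 ones → 0
Block 11 (10011): 3 ones → 1
Block 12 (00000): 0 ones → 0

010100111010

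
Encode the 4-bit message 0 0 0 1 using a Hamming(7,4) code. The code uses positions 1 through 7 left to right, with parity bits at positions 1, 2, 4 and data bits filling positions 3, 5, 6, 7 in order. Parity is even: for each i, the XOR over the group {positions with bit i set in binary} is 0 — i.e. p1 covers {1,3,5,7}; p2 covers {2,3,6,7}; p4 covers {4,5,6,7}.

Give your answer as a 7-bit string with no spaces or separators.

1101001

Place data at non-parity positions: p1 p2 0 p4 0 0 1
p1 (pos 1,3,5,7): XOR of data positions = 0⊕0⊕1 = 1
p2 (pos 2,3,6,7): XOR of data positions = 0⊕0⊕1 = 1
p4 (pos 4,5,6,7): XOR of data positions = 0⊕0⊕1 = 1
Codeword: 1101001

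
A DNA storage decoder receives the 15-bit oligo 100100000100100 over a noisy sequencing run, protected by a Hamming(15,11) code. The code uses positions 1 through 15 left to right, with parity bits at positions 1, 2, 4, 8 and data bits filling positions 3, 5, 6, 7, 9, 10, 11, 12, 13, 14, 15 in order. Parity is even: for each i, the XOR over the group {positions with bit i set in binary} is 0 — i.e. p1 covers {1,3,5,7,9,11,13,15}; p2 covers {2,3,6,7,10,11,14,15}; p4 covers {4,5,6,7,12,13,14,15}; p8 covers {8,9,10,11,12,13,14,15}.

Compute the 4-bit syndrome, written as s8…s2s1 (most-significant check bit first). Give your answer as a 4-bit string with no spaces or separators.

s1 (pos 1,3,5,7,9,11,13,15): 1⊕0⊕0⊕0⊕0⊕0⊕1⊕0 = 0
s2 (pos 2,3,6,7,10,11,14,15): 0⊕0⊕0⊕0⊕1⊕0⊕0⊕0 = 1
s4 (pos 4,5,6,7,12,13,14,15): 1⊕0⊕0⊕0⊕0⊕1⊕0⊕0 = 0
s8 (pos 8,9,10,11,12,13,14,15): 0⊕0⊕1⊕0⊕0⊕1⊕0⊕0 = 0
Syndrome s8…s1 = 0010 → error at position 2.

0010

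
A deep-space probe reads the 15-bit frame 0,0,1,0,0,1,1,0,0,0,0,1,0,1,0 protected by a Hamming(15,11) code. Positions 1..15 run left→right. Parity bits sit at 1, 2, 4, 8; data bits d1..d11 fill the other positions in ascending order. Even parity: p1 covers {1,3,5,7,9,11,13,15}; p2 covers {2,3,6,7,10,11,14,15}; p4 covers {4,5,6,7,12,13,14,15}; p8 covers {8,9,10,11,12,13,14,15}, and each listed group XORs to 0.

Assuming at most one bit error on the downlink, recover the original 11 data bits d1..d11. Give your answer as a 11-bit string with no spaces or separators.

10110001010

s1 (pos 1,3,5,7,9,11,13,15): 0⊕1⊕0⊕1⊕0⊕0⊕0⊕0 = 0
s2 (pos 2,3,6,7,10,11,14,15): 0⊕1⊕1⊕1⊕0⊕0⊕1⊕0 = 0
s4 (pos 4,5,6,7,12,13,14,15): 0⊕0⊕1⊕1⊕1⊕0⊕1⊕0 = 0
s8 (pos 8,9,10,11,12,13,14,15): 0⊕0⊕0⊕0⊕1⊕0⊕1⊕0 = 0
Syndrome s8…s1 = 0000 → no error.
Read data bits from positions 3,5,6,7,9,10,11,12,13,14,15: 10110001010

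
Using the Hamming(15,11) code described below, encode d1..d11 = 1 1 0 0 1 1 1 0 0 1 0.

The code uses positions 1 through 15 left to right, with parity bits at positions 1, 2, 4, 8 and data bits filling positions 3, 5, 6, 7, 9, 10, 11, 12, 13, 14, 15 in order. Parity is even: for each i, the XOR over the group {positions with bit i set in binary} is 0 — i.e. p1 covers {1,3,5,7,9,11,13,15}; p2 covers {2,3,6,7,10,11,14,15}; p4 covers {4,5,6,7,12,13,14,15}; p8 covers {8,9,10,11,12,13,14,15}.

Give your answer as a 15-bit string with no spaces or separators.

Place data at non-parity positions: p1 p2 1 p4 1 0 0 p8 1 1 1 0 0 1 0
p1 (pos 1,3,5,7,9,11,13,15): XOR of data positions = 1⊕1⊕0⊕1⊕1⊕0⊕0 = 0
p2 (pos 2,3,6,7,10,11,14,15): XOR of data positions = 1⊕0⊕0⊕1⊕1⊕1⊕0 = 0
p4 (pos 4,5,6,7,12,13,14,15): XOR of data positions = 1⊕0⊕0⊕0⊕0⊕1⊕0 = 0
p8 (pos 8,9,10,11,12,13,14,15): XOR of data positions = 1⊕1⊕1⊕0⊕0⊕1⊕0 = 0
Codeword: 001010001110010

001010001110010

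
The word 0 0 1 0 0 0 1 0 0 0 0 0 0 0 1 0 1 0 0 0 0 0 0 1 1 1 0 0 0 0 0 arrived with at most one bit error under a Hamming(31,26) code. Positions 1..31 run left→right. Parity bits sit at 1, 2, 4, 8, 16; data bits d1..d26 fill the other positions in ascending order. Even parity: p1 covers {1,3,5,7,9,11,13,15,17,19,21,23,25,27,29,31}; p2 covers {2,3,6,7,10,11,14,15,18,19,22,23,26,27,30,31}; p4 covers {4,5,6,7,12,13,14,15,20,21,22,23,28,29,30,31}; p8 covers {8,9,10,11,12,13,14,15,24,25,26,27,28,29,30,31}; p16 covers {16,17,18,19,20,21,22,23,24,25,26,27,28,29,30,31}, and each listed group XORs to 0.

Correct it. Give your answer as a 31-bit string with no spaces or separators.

1010001000000010100000011100000

s1 (pos 1,3,5,7,9,11,13,15,17,19,21,23,25,27,29,31): 0⊕1⊕0⊕1⊕0⊕0⊕0⊕1⊕1⊕0⊕0⊕0⊕1⊕0⊕0⊕0 = 1
s2 (pos 2,3,6,7,10,11,14,15,18,19,22,23,26,27,30,31): 0⊕1⊕0⊕1⊕0⊕0⊕0⊕1⊕0⊕0⊕0⊕0⊕1⊕0⊕0⊕0 = 0
s4 (pos 4,5,6,7,12,13,14,15,20,21,22,23,28,29,30,31): 0⊕0⊕0⊕1⊕0⊕0⊕0⊕1⊕0⊕0⊕0⊕0⊕0⊕0⊕0⊕0 = 0
s8 (pos 8,9,10,11,12,13,14,15,24,25,26,27,28,29,30,31): 0⊕0⊕0⊕0⊕0⊕0⊕0⊕1⊕1⊕1⊕1⊕0⊕0⊕0⊕0⊕0 = 0
s16 (pos 16,17,18,19,20,21,22,23,24,25,26,27,28,29,30,31): 0⊕1⊕0⊕0⊕0⊕0⊕0⊕0⊕1⊕1⊕1⊕0⊕0⊕0⊕0⊕0 = 0
Syndrome s16…s1 = 00001 → error at position 1.
Flip position 1: 0010001000000010100000011100000 → 1010001000000010100000011100000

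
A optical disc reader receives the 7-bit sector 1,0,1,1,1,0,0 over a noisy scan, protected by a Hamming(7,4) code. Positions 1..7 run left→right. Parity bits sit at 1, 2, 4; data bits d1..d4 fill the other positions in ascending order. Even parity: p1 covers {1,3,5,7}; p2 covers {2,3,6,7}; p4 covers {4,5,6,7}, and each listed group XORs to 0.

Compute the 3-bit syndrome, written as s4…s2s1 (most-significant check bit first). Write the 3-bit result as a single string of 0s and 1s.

011

s1 (pos 1,3,5,7): 1⊕1⊕1⊕0 = 1
s2 (pos 2,3,6,7): 0⊕1⊕0⊕0 = 1
s4 (pos 4,5,6,7): 1⊕1⊕0⊕0 = 0
Syndrome s4…s1 = 011 → error at position 3.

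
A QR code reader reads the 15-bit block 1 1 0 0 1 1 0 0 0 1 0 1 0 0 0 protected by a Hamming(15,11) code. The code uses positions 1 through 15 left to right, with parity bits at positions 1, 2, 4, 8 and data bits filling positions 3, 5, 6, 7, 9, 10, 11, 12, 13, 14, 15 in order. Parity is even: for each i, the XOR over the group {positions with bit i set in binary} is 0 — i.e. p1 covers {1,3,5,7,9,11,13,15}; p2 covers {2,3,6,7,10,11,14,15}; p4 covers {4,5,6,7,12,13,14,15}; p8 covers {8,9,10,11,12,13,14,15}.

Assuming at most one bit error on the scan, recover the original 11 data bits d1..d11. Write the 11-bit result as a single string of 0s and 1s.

01000101000

s1 (pos 1,3,5,7,9,11,13,15): 1⊕0⊕1⊕0⊕0⊕0⊕0⊕0 = 0
s2 (pos 2,3,6,7,10,11,14,15): 1⊕0⊕1⊕0⊕1⊕0⊕0⊕0 = 1
s4 (pos 4,5,6,7,12,13,14,15): 0⊕1⊕1⊕0⊕1⊕0⊕0⊕0 = 1
s8 (pos 8,9,10,11,12,13,14,15): 0⊕0⊕1⊕0⊕1⊕0⊕0⊕0 = 0
Syndrome s8…s1 = 0110 → error at position 6.
Flip position 6: 110011000101000 → 110010000101000
Read data bits from positions 3,5,6,7,9,10,11,12,13,14,15: 01000101000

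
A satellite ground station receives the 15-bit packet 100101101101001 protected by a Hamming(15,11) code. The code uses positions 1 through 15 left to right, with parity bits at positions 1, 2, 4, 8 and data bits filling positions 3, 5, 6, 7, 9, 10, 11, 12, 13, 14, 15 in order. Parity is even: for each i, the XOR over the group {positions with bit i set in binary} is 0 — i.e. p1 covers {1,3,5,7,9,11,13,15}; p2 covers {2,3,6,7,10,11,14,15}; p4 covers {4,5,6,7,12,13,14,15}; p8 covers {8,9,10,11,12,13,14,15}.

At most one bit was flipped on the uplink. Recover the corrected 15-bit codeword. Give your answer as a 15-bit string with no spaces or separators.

100001101101001

s1 (pos 1,3,5,7,9,11,13,15): 1⊕0⊕0⊕1⊕1⊕0⊕0⊕1 = 0
s2 (pos 2,3,6,7,10,11,14,15): 0⊕0⊕1⊕1⊕1⊕0⊕0⊕1 = 0
s4 (pos 4,5,6,7,12,13,14,15): 1⊕0⊕1⊕1⊕1⊕0⊕0⊕1 = 1
s8 (pos 8,9,10,11,12,13,14,15): 0⊕1⊕1⊕0⊕1⊕0⊕0⊕1 = 0
Syndrome s8…s1 = 0100 → error at position 4.
Flip position 4: 100101101101001 → 100001101101001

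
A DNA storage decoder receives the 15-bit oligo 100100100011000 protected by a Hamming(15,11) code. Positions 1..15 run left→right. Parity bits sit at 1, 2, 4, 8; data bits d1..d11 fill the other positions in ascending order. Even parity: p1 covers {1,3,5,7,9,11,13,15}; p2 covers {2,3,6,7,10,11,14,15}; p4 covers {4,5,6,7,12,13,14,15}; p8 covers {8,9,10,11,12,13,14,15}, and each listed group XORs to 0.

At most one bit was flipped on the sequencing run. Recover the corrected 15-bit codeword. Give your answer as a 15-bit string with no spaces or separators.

s1 (pos 1,3,5,7,9,11,13,15): 1⊕0⊕0⊕1⊕0⊕1⊕0⊕0 = 1
s2 (pos 2,3,6,7,10,11,14,15): 0⊕0⊕0⊕1⊕0⊕1⊕0⊕0 = 0
s4 (pos 4,5,6,7,12,13,14,15): 1⊕0⊕0⊕1⊕1⊕0⊕0⊕0 = 1
s8 (pos 8,9,10,11,12,13,14,15): 0⊕0⊕0⊕1⊕1⊕0⊕0⊕0 = 0
Syndrome s8…s1 = 0101 → error at position 5.
Flip position 5: 100100100011000 → 100110100011000

100110100011000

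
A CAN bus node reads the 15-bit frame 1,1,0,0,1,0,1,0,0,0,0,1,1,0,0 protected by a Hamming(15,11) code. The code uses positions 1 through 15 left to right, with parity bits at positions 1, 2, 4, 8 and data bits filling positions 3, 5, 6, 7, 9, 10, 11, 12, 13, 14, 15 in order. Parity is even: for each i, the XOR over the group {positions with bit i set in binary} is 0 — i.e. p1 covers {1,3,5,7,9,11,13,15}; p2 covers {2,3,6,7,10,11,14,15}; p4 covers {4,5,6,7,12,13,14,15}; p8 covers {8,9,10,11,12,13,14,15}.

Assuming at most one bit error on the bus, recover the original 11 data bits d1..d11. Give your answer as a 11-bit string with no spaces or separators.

s1 (pos 1,3,5,7,9,11,13,15): 1⊕0⊕1⊕1⊕0⊕0⊕1⊕0 = 0
s2 (pos 2,3,6,7,10,11,14,15): 1⊕0⊕0⊕1⊕0⊕0⊕0⊕0 = 0
s4 (pos 4,5,6,7,12,13,14,15): 0⊕1⊕0⊕1⊕1⊕1⊕0⊕0 = 0
s8 (pos 8,9,10,11,12,13,14,15): 0⊕0⊕0⊕0⊕1⊕1⊕0⊕0 = 0
Syndrome s8…s1 = 0000 → no error.
Read data bits from positions 3,5,6,7,9,10,11,12,13,14,15: 01010001100

01010001100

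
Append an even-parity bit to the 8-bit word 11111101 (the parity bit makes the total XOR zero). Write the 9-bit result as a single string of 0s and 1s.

111111011

XOR of the 8 data bits: 1⊕1⊕1⊕1⊕1⊕1⊕0⊕1 = 1
Parity bit = 1 (so all 9 bits XOR to 0).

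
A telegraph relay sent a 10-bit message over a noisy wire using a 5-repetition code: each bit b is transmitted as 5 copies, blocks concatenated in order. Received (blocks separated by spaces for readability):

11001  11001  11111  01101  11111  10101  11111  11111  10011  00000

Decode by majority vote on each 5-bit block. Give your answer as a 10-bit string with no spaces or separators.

1111111110

Block 1 (11001): 3 ones → 1
Block 2 (11001): 3 ones → 1
Block 3 (11111): 5 ones → 1
Block 4 (01101): 3 ones → 1
Block 5 (11111): 5 ones → 1
Block 6 (10101): 3 ones → 1
Block 7 (11111): 5 ones → 1
Block 8 (11111): 5 ones → 1
Block 9 (10011): 3 ones → 1
Block 10 (00000): 0 ones → 0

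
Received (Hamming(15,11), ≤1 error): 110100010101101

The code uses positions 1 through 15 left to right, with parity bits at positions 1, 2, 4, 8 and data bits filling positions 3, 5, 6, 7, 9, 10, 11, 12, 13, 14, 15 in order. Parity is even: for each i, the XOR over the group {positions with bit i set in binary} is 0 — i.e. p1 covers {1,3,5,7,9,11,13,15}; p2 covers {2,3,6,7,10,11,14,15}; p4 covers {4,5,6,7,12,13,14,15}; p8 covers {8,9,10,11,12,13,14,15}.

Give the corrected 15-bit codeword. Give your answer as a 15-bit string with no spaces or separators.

s1 (pos 1,3,5,7,9,11,13,15): 1⊕0⊕0⊕0⊕0⊕0⊕1⊕1 = 1
s2 (pos 2,3,6,7,10,11,14,15): 1⊕0⊕0⊕0⊕1⊕0⊕0⊕1 = 1
s4 (pos 4,5,6,7,12,13,14,15): 1⊕0⊕0⊕0⊕1⊕1⊕0⊕1 = 0
s8 (pos 8,9,10,11,12,13,14,15): 1⊕0⊕1⊕0⊕1⊕1⊕0⊕1 = 1
Syndrome s8…s1 = 1011 → error at position 11.
Flip position 11: 110100010101101 → 110100010111101

110100010111101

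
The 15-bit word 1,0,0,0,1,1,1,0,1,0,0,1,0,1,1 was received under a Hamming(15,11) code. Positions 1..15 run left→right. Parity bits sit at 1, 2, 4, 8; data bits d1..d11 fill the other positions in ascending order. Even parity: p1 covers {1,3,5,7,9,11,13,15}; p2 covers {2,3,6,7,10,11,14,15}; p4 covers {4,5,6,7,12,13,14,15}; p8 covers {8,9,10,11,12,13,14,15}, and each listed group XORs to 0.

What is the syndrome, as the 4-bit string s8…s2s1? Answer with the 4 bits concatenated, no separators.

s1 (pos 1,3,5,7,9,11,13,15): 1⊕0⊕1⊕1⊕1⊕0⊕0⊕1 = 1
s2 (pos 2,3,6,7,10,11,14,15): 0⊕0⊕1⊕1⊕0⊕0⊕1⊕1 = 0
s4 (pos 4,5,6,7,12,13,14,15): 0⊕1⊕1⊕1⊕1⊕0⊕1⊕1 = 0
s8 (pos 8,9,10,11,12,13,14,15): 0⊕1⊕0⊕0⊕1⊕0⊕1⊕1 = 0
Syndrome s8…s1 = 0001 → error at position 1.

0001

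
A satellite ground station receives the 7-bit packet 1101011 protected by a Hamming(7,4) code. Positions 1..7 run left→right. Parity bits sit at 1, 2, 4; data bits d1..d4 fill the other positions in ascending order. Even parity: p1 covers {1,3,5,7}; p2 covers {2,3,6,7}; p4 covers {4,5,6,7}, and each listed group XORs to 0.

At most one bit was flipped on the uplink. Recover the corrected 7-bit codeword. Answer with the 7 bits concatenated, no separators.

s1 (pos 1,3,5,7): 1⊕0⊕0⊕1 = 0
s2 (pos 2,3,6,7): 1⊕0⊕1⊕1 = 1
s4 (pos 4,5,6,7): 1⊕0⊕1⊕1 = 1
Syndrome s4…s1 = 110 → error at position 6.
Flip position 6: 1101011 → 1101001

1101001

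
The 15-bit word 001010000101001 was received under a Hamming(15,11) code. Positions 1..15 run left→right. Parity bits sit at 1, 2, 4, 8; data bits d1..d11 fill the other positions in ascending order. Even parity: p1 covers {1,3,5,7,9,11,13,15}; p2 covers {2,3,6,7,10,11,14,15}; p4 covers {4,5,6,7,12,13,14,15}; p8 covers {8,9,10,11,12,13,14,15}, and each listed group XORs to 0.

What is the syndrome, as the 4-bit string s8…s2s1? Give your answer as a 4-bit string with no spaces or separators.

1111

s1 (pos 1,3,5,7,9,11,13,15): 0⊕1⊕1⊕0⊕0⊕0⊕0⊕1 = 1
s2 (pos 2,3,6,7,10,11,14,15): 0⊕1⊕0⊕0⊕1⊕0⊕0⊕1 = 1
s4 (pos 4,5,6,7,12,13,14,15): 0⊕1⊕0⊕0⊕1⊕0⊕0⊕1 = 1
s8 (pos 8,9,10,11,12,13,14,15): 0⊕0⊕1⊕0⊕1⊕0⊕0⊕1 = 1
Syndrome s8…s1 = 1111 → error at position 15.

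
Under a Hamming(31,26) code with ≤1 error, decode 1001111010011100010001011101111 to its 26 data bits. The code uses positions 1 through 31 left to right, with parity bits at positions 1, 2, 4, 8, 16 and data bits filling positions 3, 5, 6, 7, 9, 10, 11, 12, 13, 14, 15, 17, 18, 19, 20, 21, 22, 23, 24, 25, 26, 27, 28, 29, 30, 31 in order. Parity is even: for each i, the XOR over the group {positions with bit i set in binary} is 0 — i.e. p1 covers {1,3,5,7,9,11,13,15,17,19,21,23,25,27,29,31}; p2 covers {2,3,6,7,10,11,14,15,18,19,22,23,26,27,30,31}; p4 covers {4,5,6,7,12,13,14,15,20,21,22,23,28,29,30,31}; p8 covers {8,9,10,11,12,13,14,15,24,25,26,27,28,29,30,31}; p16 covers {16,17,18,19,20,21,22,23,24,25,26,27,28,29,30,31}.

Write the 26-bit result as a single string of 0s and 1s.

01111001110010001001101111

s1 (pos 1,3,5,7,9,11,13,15,17,19,21,23,25,27,29,31): 1⊕0⊕1⊕1⊕1⊕0⊕1⊕0⊕0⊕0⊕0⊕0⊕1⊕0⊕1⊕1 = 0
s2 (pos 2,3,6,7,10,11,14,15,18,19,22,23,26,27,30,31): 0⊕0⊕1⊕1⊕0⊕0⊕1⊕0⊕1⊕0⊕1⊕0⊕1⊕0⊕1⊕1 = 0
s4 (pos 4,5,6,7,12,13,14,15,20,21,22,23,28,29,30,31): 1⊕1⊕1⊕1⊕1⊕1⊕1⊕0⊕0⊕0⊕1⊕0⊕1⊕1⊕1⊕1 = 0
s8 (pos 8,9,10,11,12,13,14,15,24,25,26,27,28,29,30,31): 0⊕1⊕0⊕0⊕1⊕1⊕1⊕0⊕1⊕1⊕1⊕0⊕1⊕1⊕1⊕1 = 1
s16 (pos 16,17,18,19,20,21,22,23,24,25,26,27,28,29,30,31): 0⊕0⊕1⊕0⊕0⊕0⊕1⊕0⊕1⊕1⊕1⊕0⊕1⊕1⊕1⊕1 = 1
Syndrome s16…s1 = 11000 → error at position 24.
Flip position 24: 1001111010011100010001011101111 → 1001111010011100010001001101111
Read data bits from positions 3,5,6,7,9,10,11,12,13,14,15,17,18,19,20,21,22,23,24,25,26,27,28,29,30,31: 01111001110010001001101111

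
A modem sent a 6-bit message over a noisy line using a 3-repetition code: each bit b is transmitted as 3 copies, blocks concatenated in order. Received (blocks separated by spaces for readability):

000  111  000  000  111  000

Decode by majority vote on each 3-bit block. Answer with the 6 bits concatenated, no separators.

Block 1 (000): 0 ones → 0
Block 2 (111): 3 ones → 1
Block 3 (000): 0 ones → 0
Block 4 (000): 0 ones → 0
Block 5 (111): 3 ones → 1
Block 6 (000): 0 ones → 0

010010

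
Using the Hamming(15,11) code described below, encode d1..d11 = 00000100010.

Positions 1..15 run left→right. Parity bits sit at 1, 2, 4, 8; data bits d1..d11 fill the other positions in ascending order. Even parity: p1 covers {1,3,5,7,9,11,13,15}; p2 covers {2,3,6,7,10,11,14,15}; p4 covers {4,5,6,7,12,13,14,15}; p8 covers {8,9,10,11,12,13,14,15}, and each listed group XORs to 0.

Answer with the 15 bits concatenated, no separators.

Place data at non-parity positions: p1 p2 0 p4 0 0 0 p8 0 1 0 0 0 1 0
p1 (pos 1,3,5,7,9,11,13,15): XOR of data positions = 0⊕0⊕0⊕0⊕0⊕0⊕0 = 0
p2 (pos 2,3,6,7,10,11,14,15): XOR of data positions = 0⊕0⊕0⊕1⊕0⊕1⊕0 = 0
p4 (pos 4,5,6,7,12,13,14,15): XOR of data positions = 0⊕0⊕0⊕0⊕0⊕1⊕0 = 1
p8 (pos 8,9,10,11,12,13,14,15): XOR of data positions = 0⊕1⊕0⊕0⊕0⊕1⊕0 = 0
Codeword: 000100000100010

000100000100010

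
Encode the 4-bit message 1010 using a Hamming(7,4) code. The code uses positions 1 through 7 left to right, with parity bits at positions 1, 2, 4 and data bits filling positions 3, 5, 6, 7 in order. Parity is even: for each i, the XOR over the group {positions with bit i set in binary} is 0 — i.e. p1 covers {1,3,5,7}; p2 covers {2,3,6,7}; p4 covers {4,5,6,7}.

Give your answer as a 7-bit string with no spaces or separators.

Place data at non-parity positions: p1 p2 1 p4 0 1 0
p1 (pos 1,3,5,7): XOR of data positions = 1⊕0⊕0 = 1
p2 (pos 2,3,6,7): XOR of data positions = 1⊕1⊕0 = 0
p4 (pos 4,5,6,7): XOR of data positions = 0⊕1⊕0 = 1
Codeword: 1011010

1011010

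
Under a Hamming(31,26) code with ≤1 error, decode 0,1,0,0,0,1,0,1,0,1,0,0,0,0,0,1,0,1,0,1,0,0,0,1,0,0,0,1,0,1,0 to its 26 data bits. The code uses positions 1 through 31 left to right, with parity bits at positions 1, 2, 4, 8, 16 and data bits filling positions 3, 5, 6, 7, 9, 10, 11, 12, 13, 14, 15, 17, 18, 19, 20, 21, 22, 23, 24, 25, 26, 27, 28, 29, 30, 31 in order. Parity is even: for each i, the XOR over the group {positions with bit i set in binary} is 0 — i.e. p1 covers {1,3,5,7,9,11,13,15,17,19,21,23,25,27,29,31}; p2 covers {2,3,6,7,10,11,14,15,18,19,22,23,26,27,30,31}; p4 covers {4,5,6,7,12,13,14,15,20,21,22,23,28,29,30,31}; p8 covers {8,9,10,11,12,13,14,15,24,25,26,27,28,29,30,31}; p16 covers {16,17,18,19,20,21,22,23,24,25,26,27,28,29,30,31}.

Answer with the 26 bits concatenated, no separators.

00100000000010100010001010

s1 (pos 1,3,5,7,9,11,13,15,17,19,21,23,25,27,29,31): 0⊕0⊕0⊕0⊕0⊕0⊕0⊕0⊕0⊕0⊕0⊕0⊕0⊕0⊕0⊕0 = 0
s2 (pos 2,3,6,7,10,11,14,15,18,19,22,23,26,27,30,31): 1⊕0⊕1⊕0⊕1⊕0⊕0⊕0⊕1⊕0⊕0⊕0⊕0⊕0⊕1⊕0 = 1
s4 (pos 4,5,6,7,12,13,14,15,20,21,22,23,28,29,30,31): 0⊕0⊕1⊕0⊕0⊕0⊕0⊕0⊕1⊕0⊕0⊕0⊕1⊕0⊕1⊕0 = 0
s8 (pos 8,9,10,11,12,13,14,15,24,25,26,27,28,29,30,31): 1⊕0⊕1⊕0⊕0⊕0⊕0⊕0⊕1⊕0⊕0⊕0⊕1⊕0⊕1⊕0 = 1
s16 (pos 16,17,18,19,20,21,22,23,24,25,26,27,28,29,30,31): 1⊕0⊕1⊕0⊕1⊕0⊕0⊕0⊕1⊕0⊕0⊕0⊕1⊕0⊕1⊕0 = 0
Syndrome s16…s1 = 01010 → error at position 10.
Flip position 10: 0100010101000001010100010001010 → 0100010100000001010100010001010
Read data bits from positions 3,5,6,7,9,10,11,12,13,14,15,17,18,19,20,21,22,23,24,25,26,27,28,29,30,31: 00100000000010100010001010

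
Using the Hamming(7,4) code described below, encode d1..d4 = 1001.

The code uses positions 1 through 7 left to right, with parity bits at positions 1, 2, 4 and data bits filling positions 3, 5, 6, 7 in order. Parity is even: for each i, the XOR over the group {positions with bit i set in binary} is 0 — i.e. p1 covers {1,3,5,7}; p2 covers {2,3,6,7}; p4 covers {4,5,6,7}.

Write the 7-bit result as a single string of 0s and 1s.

Place data at non-parity positions: p1 p2 1 p4 0 0 1
p1 (pos 1,3,5,7): XOR of data positions = 1⊕0⊕1 = 0
p2 (pos 2,3,6,7): XOR of data positions = 1⊕0⊕1 = 0
p4 (pos 4,5,6,7): XOR of data positions = 0⊕0⊕1 = 1
Codeword: 0011001

0011001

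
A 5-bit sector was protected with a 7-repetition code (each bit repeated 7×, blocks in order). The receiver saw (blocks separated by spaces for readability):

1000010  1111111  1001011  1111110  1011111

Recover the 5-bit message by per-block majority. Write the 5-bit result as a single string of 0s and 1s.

Block 1 (1000010): 2 ones → 0
Block 2 (1111111): 7 ones → 1
Block 3 (1001011): 4 ones → 1
Block 4 (1111110): 6 ones → 1
Block 5 (1011111): 6 ones → 1

01111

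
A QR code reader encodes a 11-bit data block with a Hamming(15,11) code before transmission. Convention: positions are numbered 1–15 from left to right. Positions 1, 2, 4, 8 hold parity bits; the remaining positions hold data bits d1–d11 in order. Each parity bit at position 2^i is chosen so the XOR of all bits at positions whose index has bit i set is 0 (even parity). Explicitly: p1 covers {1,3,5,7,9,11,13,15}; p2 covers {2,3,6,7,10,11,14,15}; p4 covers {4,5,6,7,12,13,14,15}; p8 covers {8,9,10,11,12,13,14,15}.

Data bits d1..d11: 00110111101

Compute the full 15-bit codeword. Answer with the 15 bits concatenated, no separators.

Place data at non-parity positions: p1 p2 0 p4 0 1 1 p8 0 1 1 1 1 0 1
p1 (pos 1,3,5,7,9,11,13,15): XOR of data positions = 0⊕0⊕1⊕0⊕1⊕1⊕1 = 0
p2 (pos 2,3,6,7,10,11,14,15): XOR of data positions = 0⊕1⊕1⊕1⊕1⊕0⊕1 = 1
p4 (pos 4,5,6,7,12,13,14,15): XOR of data positions = 0⊕1⊕1⊕1⊕1⊕0⊕1 = 1
p8 (pos 8,9,10,11,12,13,14,15): XOR of data positions = 0⊕1⊕1⊕1⊕1⊕0⊕1 = 1
Codeword: 010101110111101

010101110111101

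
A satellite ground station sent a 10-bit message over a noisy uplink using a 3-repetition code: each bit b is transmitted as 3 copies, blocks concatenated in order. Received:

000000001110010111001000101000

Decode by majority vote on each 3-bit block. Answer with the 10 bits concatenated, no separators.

Block 1 (000): 0 ones → 0
Block 2 (000): 0 ones → 0
Block 3 (001): 1 one → 0
Block 4 (110): 2 ones → 1
Block 5 (010): 1 one → 0
Block 6 (111): 3 ones → 1
Block 7 (001): 1 one → 0
Block 8 (000): 0 ones → 0
Block 9 (101): 2 ones → 1
Block 10 (000): 0 ones → 0

0001010010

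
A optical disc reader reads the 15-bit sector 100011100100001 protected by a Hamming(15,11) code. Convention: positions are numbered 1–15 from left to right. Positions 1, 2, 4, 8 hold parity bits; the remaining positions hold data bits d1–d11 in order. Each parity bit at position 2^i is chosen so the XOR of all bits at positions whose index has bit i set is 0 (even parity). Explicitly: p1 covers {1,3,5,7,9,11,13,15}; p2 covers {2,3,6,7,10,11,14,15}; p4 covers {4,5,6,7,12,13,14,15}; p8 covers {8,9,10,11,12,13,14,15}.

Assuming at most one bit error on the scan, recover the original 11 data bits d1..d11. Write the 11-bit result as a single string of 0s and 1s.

01110100001

s1 (pos 1,3,5,7,9,11,13,15): 1⊕0⊕1⊕1⊕0⊕0⊕0⊕1 = 0
s2 (pos 2,3,6,7,10,11,14,15): 0⊕0⊕1⊕1⊕1⊕0⊕0⊕1 = 0
s4 (pos 4,5,6,7,12,13,14,15): 0⊕1⊕1⊕1⊕0⊕0⊕0⊕1 = 0
s8 (pos 8,9,10,11,12,13,14,15): 0⊕0⊕1⊕0⊕0⊕0⊕0⊕1 = 0
Syndrome s8…s1 = 0000 → no error.
Read data bits from positions 3,5,6,7,9,10,11,12,13,14,15: 01110100001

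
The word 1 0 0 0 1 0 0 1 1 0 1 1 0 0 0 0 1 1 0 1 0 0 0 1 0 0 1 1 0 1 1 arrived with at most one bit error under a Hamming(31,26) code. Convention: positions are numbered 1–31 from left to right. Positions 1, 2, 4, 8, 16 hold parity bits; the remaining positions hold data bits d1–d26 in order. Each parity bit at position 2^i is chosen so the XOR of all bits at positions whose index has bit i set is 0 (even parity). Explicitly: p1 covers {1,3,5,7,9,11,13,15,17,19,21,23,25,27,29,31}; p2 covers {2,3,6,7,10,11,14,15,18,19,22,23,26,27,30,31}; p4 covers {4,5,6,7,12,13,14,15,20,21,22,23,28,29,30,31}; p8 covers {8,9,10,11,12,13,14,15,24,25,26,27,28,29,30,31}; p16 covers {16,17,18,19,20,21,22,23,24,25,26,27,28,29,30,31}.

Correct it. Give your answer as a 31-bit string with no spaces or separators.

1000100110010000110100010011011

s1 (pos 1,3,5,7,9,11,13,15,17,19,21,23,25,27,29,31): 1⊕0⊕1⊕0⊕1⊕1⊕0⊕0⊕1⊕0⊕0⊕0⊕0⊕1⊕0⊕1 = 1
s2 (pos 2,3,6,7,10,11,14,15,18,19,22,23,26,27,30,31): 0⊕0⊕0⊕0⊕0⊕1⊕0⊕0⊕1⊕0⊕0⊕0⊕0⊕1⊕1⊕1 = 1
s4 (pos 4,5,6,7,12,13,14,15,20,21,22,23,28,29,30,31): 0⊕1⊕0⊕0⊕1⊕0⊕0⊕0⊕1⊕0⊕0⊕0⊕1⊕0⊕1⊕1 = 0
s8 (pos 8,9,10,11,12,13,14,15,24,25,26,27,28,29,30,31): 1⊕1⊕0⊕1⊕1⊕0⊕0⊕0⊕1⊕0⊕0⊕1⊕1⊕0⊕1⊕1 = 1
s16 (pos 16,17,18,19,20,21,22,23,24,25,26,27,28,29,30,31): 0⊕1⊕1⊕0⊕1⊕0⊕0⊕0⊕1⊕0⊕0⊕1⊕1⊕0⊕1⊕1 = 0
Syndrome s16…s1 = 01011 → error at position 11.
Flip position 11: 1000100110110000110100010011011 → 1000100110010000110100010011011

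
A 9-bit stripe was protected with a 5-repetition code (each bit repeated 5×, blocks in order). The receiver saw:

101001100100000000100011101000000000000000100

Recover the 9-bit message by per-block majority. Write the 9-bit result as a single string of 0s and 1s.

010010000

Block 1 (10100): 2 ones → 0
Block 2 (11001): 3 ones → 1
Block 3 (00000): 0 ones → 0
Block 4 (00010): 1 one → 0
Block 5 (00111): 3 ones → 1
Block 6 (01000): 1 one → 0
Block 7 (00000): 0 ones → 0
Block 8 (00000): 0 ones → 0
Block 9 (00100): 1 one → 0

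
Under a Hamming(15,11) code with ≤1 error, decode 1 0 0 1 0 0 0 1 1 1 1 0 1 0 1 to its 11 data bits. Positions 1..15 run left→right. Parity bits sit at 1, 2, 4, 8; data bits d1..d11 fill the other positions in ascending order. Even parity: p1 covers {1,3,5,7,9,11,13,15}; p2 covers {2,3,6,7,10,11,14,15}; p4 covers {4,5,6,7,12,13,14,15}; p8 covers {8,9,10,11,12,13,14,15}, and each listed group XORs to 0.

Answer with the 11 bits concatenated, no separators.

00011110101

s1 (pos 1,3,5,7,9,11,13,15): 1⊕0⊕0⊕0⊕1⊕1⊕1⊕1 = 1
s2 (pos 2,3,6,7,10,11,14,15): 0⊕0⊕0⊕0⊕1⊕1⊕0⊕1 = 1
s4 (pos 4,5,6,7,12,13,14,15): 1⊕0⊕0⊕0⊕0⊕1⊕0⊕1 = 1
s8 (pos 8,9,10,11,12,13,14,15): 1⊕1⊕1⊕1⊕0⊕1⊕0⊕1 = 0
Syndrome s8…s1 = 0111 → error at position 7.
Flip position 7: 100100011110101 → 100100111110101
Read data bits from positions 3,5,6,7,9,10,11,12,13,14,15: 00011110101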